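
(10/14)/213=0.00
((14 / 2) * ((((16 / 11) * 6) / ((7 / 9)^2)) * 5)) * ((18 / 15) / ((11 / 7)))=46656 / 121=385.59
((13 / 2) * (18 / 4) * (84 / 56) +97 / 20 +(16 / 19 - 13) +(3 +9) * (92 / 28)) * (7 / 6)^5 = 970717097 / 5909760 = 164.26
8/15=0.53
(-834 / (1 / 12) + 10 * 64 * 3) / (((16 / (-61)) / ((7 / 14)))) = 61671 / 4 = 15417.75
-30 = -30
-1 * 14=-14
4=4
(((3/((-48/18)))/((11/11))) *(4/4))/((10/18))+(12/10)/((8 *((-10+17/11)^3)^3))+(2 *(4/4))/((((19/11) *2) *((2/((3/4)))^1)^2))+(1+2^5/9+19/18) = 3868138481198389434169/1054699794856667580480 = 3.67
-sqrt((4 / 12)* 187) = -sqrt(561) / 3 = -7.90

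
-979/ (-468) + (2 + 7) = 5191/ 468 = 11.09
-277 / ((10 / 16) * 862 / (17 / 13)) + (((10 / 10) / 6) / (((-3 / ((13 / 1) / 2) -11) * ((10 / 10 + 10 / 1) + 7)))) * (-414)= -8462899 / 25045410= -0.34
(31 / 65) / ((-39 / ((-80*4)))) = 1984 / 507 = 3.91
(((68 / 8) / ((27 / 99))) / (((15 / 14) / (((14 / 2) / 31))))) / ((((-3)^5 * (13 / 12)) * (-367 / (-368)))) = -13487936 / 539099145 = -0.03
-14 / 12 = -7 / 6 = -1.17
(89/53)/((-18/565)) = -50285/954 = -52.71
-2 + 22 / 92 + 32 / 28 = -199 / 322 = -0.62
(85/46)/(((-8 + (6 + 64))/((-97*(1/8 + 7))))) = -469965/22816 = -20.60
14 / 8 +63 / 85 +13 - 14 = 507 / 340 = 1.49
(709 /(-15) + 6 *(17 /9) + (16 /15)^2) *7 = -54803 /225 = -243.57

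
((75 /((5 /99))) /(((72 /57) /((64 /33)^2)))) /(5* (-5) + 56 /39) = -1896960 /10109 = -187.65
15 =15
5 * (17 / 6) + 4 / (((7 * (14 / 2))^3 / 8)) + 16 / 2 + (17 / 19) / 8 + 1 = 23.28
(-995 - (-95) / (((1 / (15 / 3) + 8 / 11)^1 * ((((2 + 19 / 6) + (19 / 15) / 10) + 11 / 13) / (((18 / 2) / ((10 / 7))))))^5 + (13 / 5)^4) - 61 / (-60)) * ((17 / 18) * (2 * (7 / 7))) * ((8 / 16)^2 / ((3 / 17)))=-461526008604242154507291419183537579 / 173876307545988681993682937453520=-2654.34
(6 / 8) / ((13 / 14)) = 21 / 26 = 0.81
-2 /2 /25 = -1 /25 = -0.04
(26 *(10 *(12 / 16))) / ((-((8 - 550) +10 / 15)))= 0.36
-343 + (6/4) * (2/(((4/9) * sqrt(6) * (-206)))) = -343- 9 * sqrt(6)/1648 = -343.01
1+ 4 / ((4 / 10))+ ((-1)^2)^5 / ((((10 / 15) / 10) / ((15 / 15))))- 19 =7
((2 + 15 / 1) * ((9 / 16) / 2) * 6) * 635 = 291465 / 16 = 18216.56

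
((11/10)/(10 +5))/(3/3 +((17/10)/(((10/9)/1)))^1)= 2/69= 0.03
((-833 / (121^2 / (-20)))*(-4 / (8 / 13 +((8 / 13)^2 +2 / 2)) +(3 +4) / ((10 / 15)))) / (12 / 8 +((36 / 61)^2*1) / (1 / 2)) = 354903398500 / 80656375899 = 4.40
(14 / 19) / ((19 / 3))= 42 / 361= 0.12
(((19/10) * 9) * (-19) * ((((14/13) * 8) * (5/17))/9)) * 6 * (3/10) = -181944/1105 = -164.66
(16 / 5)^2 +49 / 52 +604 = 799737 / 1300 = 615.18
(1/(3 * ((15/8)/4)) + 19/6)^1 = 349/90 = 3.88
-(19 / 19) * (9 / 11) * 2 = -18 / 11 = -1.64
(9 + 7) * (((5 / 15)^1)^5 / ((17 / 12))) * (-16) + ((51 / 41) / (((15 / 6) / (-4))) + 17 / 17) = -489451 / 282285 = -1.73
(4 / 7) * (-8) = -32 / 7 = -4.57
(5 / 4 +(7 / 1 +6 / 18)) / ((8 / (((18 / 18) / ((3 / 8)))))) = 103 / 36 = 2.86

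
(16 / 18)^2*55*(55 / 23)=193600 / 1863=103.92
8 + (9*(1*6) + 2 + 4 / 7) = 452 / 7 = 64.57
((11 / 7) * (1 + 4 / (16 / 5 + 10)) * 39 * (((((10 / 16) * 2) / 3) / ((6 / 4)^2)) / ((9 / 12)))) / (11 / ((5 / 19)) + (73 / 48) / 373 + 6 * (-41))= -333611200 / 3454847991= -0.10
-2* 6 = -12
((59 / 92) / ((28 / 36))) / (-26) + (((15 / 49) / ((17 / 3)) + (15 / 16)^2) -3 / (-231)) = 641196313 / 701372672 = 0.91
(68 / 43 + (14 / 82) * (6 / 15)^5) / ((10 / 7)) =30527462 / 27546875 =1.11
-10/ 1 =-10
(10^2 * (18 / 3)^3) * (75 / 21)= 540000 / 7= 77142.86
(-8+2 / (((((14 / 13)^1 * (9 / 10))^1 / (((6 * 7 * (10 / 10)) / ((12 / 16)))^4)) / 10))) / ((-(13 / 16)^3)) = -7480960319488 / 19773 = -378342199.94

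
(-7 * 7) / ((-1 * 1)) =49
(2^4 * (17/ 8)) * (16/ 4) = 136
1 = 1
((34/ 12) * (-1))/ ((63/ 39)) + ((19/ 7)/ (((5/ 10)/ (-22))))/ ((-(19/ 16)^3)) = 3164251/ 45486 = 69.57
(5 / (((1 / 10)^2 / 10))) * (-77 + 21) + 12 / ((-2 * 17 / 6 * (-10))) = -23799982 / 85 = -279999.79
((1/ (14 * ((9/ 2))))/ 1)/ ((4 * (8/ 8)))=1/ 252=0.00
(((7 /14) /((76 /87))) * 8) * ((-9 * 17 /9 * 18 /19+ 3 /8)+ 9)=-30.82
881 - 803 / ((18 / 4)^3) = 635825 / 729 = 872.19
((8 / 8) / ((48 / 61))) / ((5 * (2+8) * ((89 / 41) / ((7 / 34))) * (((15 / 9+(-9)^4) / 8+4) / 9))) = 157563 / 5986638400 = 0.00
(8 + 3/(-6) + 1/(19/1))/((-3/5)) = -1435/114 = -12.59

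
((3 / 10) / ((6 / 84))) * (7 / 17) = 147 / 85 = 1.73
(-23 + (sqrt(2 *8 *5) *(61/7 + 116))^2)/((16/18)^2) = 4938504633/3136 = 1574778.26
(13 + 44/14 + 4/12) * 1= 346/21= 16.48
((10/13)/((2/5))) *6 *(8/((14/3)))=1800/91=19.78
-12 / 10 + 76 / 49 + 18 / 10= 527 / 245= 2.15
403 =403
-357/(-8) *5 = 1785/8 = 223.12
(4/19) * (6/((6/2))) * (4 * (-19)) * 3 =-96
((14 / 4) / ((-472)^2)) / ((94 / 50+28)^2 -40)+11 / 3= 2612409308357 / 712475262336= 3.67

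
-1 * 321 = -321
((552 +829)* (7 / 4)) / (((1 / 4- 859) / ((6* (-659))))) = 12741106 / 1145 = 11127.60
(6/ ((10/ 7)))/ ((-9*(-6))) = 7/ 90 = 0.08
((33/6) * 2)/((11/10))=10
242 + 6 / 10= 1213 / 5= 242.60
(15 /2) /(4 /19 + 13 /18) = 2565 /319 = 8.04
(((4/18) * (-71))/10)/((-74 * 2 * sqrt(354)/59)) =71 * sqrt(354)/39960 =0.03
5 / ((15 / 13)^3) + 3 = 6.25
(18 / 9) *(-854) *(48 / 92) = -20496 / 23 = -891.13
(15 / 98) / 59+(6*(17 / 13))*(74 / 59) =739899 / 75166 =9.84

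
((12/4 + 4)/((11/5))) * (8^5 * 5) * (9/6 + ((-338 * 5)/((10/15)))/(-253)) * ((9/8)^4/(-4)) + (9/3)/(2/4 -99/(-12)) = -234244889229/97405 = -2404854.88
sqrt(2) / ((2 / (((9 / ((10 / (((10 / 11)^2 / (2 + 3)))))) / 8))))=9*sqrt(2) / 968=0.01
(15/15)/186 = 1/186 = 0.01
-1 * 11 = -11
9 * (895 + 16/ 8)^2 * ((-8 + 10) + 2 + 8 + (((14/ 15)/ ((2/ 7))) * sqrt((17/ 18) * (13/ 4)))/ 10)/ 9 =4380649 * sqrt(442)/ 200 + 9655308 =10115797.36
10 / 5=2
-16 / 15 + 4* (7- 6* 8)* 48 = -118096 / 15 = -7873.07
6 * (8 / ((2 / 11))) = 264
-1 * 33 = -33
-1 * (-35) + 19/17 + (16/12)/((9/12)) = 5798/153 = 37.90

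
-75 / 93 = -25 / 31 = -0.81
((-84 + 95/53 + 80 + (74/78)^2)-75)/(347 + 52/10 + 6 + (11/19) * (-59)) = -584380625/2481590592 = -0.24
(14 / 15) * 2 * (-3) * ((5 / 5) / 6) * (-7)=98 / 15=6.53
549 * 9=4941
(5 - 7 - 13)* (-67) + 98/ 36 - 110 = 16159/ 18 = 897.72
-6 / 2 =-3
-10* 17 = -170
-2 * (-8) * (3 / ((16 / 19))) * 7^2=2793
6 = 6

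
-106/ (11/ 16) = -1696/ 11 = -154.18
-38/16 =-19/8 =-2.38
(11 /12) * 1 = 11 /12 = 0.92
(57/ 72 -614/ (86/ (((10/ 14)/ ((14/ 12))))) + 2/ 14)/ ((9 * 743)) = -173783/ 338148216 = -0.00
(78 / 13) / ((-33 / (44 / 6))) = -1.33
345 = 345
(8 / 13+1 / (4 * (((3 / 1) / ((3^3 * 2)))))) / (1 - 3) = -133 / 52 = -2.56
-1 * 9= -9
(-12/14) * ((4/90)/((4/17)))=-17/105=-0.16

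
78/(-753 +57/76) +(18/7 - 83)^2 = 317914811/49147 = 6468.65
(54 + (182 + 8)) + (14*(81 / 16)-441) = -1009 / 8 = -126.12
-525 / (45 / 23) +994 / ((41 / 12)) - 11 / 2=4205 / 246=17.09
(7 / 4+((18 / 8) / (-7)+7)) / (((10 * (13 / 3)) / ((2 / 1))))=0.39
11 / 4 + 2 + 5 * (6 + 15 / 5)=199 / 4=49.75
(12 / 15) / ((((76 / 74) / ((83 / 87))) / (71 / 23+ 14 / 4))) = 310171 / 63365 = 4.89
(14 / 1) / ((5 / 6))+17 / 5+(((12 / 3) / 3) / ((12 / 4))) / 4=914 / 45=20.31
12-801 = -789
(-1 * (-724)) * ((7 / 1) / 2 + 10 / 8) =3439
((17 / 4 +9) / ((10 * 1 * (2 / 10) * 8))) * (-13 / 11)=-689 / 704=-0.98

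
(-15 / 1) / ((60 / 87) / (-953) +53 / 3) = -1243665 / 1464701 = -0.85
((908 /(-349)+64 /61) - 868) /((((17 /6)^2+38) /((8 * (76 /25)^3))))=-2340369092247552 /551185515625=-4246.06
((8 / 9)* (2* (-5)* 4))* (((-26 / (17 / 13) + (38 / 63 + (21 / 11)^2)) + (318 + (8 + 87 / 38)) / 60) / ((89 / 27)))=8007609160 / 73046127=109.62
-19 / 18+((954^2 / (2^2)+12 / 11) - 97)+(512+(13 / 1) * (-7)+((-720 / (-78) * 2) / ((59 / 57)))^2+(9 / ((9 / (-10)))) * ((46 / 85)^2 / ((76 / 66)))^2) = 100167841554252934607801 / 439004344937622750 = 228170.50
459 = 459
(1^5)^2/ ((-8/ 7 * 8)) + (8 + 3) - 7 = 249/ 64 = 3.89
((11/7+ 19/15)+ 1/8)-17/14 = 1469/840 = 1.75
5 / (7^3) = 5 / 343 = 0.01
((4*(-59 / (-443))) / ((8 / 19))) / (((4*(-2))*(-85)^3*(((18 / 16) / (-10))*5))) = -1121 / 2448516375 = -0.00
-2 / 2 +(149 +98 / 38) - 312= -3067 / 19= -161.42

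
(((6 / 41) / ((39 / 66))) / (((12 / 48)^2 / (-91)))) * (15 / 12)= -18480 / 41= -450.73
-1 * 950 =-950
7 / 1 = 7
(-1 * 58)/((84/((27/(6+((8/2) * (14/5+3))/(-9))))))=-11745/2156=-5.45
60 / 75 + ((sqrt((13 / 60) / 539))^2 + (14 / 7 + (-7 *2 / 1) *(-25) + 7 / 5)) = 11454841 / 32340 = 354.20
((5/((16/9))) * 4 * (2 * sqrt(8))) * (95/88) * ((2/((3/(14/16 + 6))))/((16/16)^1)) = 7125 * sqrt(2)/32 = 314.88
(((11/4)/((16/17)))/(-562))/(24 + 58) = -187/2949376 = -0.00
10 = 10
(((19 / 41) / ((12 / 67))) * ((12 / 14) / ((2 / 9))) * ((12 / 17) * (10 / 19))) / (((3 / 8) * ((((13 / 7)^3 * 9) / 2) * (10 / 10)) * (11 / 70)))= 2.18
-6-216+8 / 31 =-6874 / 31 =-221.74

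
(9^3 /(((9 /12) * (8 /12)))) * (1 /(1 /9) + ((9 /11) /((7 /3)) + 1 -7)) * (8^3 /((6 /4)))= 128397312 /77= 1667497.56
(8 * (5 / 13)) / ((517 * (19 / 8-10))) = -320 / 409981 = -0.00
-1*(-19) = 19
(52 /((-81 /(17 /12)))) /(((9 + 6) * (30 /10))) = -221 /10935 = -0.02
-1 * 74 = -74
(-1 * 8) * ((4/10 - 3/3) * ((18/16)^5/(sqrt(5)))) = 177147 * sqrt(5)/102400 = 3.87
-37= -37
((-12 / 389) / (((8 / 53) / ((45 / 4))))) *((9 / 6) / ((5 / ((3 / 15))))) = -4293 / 31120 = -0.14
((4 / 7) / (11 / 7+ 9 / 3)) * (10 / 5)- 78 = -311 / 4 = -77.75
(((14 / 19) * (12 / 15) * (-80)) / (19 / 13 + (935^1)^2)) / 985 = -728 / 13293432935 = -0.00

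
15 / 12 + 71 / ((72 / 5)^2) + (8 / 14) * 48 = 1053113 / 36288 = 29.02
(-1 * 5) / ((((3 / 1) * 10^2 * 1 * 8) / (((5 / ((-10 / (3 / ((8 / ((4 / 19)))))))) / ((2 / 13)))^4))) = -771147 / 85407170560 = -0.00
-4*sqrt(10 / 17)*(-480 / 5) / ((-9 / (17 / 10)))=-64*sqrt(170) / 15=-55.63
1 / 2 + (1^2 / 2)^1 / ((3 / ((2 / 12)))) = 19 / 36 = 0.53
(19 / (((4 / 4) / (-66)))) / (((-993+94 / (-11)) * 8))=6897 / 44068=0.16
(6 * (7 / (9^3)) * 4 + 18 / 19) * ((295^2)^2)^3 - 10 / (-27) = 2362127822360004617773163574220460 / 4617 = 511615296157679146149699700000.00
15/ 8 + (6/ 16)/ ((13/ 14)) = 237/ 104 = 2.28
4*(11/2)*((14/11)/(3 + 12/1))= 28/15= 1.87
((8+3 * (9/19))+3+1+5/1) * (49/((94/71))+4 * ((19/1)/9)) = 6729625/8037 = 837.33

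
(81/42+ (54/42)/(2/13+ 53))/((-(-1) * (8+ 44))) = 18891/503048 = 0.04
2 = 2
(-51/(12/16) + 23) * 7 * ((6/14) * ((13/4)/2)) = -219.38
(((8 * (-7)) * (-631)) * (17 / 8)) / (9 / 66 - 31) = -235994 / 97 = -2432.93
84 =84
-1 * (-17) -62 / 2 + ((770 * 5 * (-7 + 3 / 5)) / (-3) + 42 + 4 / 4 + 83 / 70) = 1731139 / 210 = 8243.52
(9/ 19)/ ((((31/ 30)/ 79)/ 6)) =127980/ 589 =217.28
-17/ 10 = -1.70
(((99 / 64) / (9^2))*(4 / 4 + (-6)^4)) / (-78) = -0.32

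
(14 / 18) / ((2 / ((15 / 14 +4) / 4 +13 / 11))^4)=1.75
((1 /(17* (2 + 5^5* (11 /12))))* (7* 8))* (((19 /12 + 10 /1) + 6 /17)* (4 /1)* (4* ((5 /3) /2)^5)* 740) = 157666250000 /2415738573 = 65.27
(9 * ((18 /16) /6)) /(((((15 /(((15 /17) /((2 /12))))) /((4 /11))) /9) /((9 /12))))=2187 /1496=1.46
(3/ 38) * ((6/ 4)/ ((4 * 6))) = 3/ 608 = 0.00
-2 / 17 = -0.12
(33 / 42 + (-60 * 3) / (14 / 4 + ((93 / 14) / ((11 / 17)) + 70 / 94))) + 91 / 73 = -12370613 / 1192674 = -10.37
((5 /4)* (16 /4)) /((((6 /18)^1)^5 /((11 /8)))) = 1670.62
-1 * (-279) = 279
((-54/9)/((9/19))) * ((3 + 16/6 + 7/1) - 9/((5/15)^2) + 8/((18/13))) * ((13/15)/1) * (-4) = -2746.88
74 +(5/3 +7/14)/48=21325/288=74.05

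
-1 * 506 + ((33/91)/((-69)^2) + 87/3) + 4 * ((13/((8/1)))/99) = -4545909461/9531522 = -476.93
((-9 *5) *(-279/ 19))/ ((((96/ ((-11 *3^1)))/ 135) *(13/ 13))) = -18644175/ 608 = -30664.76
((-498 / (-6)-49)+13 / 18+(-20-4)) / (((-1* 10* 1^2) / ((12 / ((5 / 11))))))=-2123 / 75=-28.31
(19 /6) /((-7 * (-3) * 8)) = 19 /1008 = 0.02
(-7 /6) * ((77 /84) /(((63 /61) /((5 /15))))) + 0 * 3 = -671 /1944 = -0.35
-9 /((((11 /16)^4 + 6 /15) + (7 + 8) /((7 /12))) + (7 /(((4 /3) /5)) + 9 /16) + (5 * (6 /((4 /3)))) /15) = -20643840 /125354419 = -0.16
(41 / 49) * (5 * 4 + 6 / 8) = 3403 / 196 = 17.36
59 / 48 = 1.23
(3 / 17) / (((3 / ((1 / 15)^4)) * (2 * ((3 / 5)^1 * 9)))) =1 / 9294750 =0.00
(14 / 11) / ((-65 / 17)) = -238 / 715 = -0.33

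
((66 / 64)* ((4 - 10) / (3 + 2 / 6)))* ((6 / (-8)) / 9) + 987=631779 / 640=987.15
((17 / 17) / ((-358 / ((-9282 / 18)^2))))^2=5727449317681 / 10381284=551709.14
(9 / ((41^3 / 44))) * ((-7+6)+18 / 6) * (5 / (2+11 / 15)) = 59400 / 2825761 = 0.02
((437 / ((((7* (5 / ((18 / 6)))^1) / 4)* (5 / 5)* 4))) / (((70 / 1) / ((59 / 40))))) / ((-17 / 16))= -77349 / 104125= -0.74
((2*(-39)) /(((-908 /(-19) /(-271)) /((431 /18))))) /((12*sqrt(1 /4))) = 28849847 /16344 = 1765.16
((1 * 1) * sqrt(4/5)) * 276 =552 * sqrt(5)/5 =246.86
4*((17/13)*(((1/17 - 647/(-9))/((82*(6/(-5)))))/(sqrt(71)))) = -0.45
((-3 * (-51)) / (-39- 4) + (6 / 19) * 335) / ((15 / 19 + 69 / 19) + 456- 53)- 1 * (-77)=25713974 / 332863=77.25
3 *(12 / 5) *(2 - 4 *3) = -72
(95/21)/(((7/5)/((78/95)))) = 130/49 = 2.65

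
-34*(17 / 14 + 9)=-2431 / 7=-347.29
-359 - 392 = -751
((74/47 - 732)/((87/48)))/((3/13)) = -7140640/4089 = -1746.30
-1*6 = -6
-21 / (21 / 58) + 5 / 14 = -807 / 14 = -57.64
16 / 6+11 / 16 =161 / 48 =3.35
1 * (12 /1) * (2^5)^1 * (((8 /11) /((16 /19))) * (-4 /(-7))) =14592 /77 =189.51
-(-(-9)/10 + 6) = -69/10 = -6.90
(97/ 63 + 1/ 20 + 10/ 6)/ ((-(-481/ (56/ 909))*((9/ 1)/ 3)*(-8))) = -4103/ 236103660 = -0.00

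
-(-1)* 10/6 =5/3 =1.67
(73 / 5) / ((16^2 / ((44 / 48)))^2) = 8833 / 47185920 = 0.00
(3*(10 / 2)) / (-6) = -5 / 2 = -2.50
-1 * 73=-73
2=2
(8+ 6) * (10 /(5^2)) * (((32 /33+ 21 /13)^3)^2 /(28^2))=1860326946952404841 /872713690237328940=2.13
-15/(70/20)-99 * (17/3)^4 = -6431387/63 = -102085.51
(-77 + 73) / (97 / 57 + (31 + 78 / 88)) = -10032 / 84239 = -0.12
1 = 1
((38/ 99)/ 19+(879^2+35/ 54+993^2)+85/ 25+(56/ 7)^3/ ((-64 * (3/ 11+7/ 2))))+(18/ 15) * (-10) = 433532193949/ 246510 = 1758679.95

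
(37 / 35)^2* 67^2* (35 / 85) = 2065.69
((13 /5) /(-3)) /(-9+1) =13 /120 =0.11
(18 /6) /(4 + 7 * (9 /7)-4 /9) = 27 /113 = 0.24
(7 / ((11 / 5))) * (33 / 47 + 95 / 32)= 193235 / 16544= 11.68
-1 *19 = -19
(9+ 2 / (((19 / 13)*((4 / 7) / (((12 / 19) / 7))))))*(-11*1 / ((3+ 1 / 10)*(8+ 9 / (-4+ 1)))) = -73194 / 11191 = -6.54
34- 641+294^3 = 25411577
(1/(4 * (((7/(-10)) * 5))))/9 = -1/126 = -0.01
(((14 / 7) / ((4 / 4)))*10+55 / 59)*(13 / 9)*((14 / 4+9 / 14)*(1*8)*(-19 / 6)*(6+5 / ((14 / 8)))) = -2193883640 / 78057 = -28106.17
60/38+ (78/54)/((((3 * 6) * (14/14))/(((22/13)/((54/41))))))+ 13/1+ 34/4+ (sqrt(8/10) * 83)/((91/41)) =963284/41553+ 6806 * sqrt(5)/455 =56.63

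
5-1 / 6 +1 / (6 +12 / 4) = 89 / 18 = 4.94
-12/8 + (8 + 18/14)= 109/14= 7.79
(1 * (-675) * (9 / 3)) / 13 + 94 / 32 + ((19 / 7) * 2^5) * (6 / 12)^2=-190907 / 1456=-131.12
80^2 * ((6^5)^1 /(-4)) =-12441600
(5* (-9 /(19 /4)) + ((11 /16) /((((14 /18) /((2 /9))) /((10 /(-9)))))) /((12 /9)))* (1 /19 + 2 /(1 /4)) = -3137775 /40432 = -77.61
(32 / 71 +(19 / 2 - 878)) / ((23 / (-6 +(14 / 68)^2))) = 11956511 / 53176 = 224.85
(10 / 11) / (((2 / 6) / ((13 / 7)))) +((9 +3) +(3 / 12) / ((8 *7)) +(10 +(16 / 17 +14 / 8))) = 1246611 / 41888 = 29.76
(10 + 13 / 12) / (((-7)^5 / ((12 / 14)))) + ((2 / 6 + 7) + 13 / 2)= 697462 / 50421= 13.83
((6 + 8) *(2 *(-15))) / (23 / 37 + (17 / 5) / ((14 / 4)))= -543900 / 2063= -263.65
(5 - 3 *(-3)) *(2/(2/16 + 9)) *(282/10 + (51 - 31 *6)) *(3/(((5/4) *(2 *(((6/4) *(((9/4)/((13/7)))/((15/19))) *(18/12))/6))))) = -4739072/6935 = -683.36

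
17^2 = 289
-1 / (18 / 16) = -8 / 9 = -0.89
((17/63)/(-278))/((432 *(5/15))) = -17/2522016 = -0.00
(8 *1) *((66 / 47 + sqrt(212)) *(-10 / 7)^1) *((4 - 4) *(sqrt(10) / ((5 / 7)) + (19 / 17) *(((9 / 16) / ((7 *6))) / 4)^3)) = 0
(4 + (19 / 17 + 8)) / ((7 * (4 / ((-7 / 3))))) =-223 / 204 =-1.09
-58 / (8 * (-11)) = 0.66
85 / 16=5.31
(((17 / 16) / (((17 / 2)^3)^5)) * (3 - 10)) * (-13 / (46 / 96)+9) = 5978112 / 3872690010866221367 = 0.00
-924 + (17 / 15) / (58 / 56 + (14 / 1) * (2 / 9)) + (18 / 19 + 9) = -4774497 / 5225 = -913.78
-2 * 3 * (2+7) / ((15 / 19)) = -342 / 5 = -68.40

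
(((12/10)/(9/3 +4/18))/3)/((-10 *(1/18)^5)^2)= 4432304143.40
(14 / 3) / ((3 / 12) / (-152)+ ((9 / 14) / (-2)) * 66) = -59584 / 270885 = -0.22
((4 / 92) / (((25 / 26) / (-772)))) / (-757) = 20072 / 435275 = 0.05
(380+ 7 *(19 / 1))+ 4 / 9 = 4621 / 9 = 513.44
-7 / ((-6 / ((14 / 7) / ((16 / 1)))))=7 / 48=0.15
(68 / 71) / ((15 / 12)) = 272 / 355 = 0.77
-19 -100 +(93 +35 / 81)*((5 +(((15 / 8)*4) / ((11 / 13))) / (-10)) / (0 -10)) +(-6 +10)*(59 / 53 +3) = -3026173 / 21465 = -140.98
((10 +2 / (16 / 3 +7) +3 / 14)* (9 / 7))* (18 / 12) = 145125 / 7252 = 20.01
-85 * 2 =-170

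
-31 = -31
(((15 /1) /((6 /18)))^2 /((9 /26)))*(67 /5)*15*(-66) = -77606100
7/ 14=1/ 2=0.50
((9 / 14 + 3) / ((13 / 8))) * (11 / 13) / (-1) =-2244 / 1183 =-1.90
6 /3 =2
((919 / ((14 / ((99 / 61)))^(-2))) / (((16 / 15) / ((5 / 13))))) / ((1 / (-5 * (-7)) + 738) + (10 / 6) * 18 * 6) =146615307125 / 5458542804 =26.86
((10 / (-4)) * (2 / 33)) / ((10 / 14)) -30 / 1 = -997 / 33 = -30.21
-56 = -56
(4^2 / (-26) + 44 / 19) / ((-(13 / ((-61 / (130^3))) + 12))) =6405 / 1763596549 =0.00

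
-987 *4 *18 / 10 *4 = -142128 / 5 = -28425.60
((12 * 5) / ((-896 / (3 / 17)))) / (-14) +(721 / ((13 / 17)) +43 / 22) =7202804163 / 7623616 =944.80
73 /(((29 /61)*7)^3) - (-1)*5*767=32097982158 /8365427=3836.98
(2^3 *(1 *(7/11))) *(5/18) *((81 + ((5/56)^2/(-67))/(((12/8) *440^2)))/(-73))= -988467701755/629952035328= -1.57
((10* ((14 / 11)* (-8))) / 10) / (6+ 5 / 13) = -1456 / 913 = -1.59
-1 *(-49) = 49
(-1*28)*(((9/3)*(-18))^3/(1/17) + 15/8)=149905623/2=74952811.50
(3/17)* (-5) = -15/17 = -0.88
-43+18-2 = -27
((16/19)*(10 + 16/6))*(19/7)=608/21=28.95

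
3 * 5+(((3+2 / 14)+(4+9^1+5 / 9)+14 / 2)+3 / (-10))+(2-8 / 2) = 22931 / 630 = 36.40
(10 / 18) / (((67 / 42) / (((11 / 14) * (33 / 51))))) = 605 / 3417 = 0.18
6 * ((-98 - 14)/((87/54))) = -12096/29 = -417.10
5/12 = 0.42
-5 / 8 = -0.62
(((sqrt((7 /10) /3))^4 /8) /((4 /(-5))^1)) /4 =-49 /23040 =-0.00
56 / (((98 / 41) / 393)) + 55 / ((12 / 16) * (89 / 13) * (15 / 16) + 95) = 1070547332 / 116263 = 9207.98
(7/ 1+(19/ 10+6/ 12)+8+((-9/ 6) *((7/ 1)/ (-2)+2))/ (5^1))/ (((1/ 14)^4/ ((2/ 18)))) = 1142876/ 15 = 76191.73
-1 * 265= -265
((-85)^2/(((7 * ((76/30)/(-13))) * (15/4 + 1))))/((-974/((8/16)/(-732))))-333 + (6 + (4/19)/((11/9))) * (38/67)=-145840138612417/442610296744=-329.50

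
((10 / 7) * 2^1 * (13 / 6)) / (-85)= -26 / 357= -0.07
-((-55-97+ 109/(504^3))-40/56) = 19551103379/128024064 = 152.71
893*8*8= 57152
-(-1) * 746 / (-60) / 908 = -373 / 27240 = -0.01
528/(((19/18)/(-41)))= -389664/19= -20508.63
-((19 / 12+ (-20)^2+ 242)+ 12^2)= -787.58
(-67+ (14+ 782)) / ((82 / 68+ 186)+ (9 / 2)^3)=99144 / 37853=2.62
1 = 1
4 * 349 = 1396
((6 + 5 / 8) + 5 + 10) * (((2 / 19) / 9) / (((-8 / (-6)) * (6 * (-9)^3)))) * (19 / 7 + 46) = -58993 / 27923616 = -0.00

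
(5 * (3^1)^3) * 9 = 1215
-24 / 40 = -3 / 5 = -0.60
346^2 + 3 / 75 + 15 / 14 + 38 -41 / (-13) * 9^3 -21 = 122033.27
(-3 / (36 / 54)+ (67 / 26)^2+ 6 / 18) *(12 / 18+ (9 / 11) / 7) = 1.94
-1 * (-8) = 8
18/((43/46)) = 828/43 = 19.26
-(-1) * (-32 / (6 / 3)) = -16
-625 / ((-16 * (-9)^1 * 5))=-125 / 144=-0.87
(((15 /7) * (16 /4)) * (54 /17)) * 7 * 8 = 25920 /17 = 1524.71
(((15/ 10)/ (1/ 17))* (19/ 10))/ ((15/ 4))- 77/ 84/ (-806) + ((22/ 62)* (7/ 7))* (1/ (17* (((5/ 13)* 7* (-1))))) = 371572309/ 28774200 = 12.91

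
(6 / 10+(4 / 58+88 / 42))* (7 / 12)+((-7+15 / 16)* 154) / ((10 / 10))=-932.01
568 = 568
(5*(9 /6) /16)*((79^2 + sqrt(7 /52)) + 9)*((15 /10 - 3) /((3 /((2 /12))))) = -15625 /64 - 5*sqrt(91) /3328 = -244.15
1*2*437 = 874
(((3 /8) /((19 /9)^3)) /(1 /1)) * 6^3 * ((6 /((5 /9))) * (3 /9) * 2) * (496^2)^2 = 128659468782403584 /34295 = 3751551794209.17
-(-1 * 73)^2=-5329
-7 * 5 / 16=-35 / 16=-2.19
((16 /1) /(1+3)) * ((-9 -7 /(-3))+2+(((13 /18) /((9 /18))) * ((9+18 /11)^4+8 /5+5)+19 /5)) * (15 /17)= 16247969140 /248897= 65279.89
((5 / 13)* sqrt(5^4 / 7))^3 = 1953125* sqrt(7) / 107653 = 48.00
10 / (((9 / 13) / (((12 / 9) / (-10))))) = -52 / 27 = -1.93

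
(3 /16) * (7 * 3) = 63 /16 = 3.94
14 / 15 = 0.93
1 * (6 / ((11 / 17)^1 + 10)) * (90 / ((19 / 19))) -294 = -44034 / 181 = -243.28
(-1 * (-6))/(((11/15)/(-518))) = -46620/11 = -4238.18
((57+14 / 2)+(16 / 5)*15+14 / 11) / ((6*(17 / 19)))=11837 / 561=21.10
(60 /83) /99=20 /2739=0.01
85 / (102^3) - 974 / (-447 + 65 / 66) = 4013011601 / 1837575288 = 2.18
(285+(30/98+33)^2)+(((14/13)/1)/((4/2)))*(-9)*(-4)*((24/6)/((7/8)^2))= 46681305/31213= 1495.57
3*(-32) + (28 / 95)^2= -865616 / 9025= -95.91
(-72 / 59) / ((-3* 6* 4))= 1 / 59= 0.02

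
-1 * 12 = -12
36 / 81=4 / 9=0.44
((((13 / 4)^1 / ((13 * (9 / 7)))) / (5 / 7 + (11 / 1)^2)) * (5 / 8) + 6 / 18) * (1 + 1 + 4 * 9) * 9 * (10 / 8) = 7793515 / 54528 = 142.93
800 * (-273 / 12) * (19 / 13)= -26600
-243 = -243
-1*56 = -56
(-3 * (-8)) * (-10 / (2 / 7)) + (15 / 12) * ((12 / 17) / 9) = -42835 / 51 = -839.90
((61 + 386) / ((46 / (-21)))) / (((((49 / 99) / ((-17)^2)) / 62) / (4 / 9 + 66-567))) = 595354711545 / 161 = 3697855351.21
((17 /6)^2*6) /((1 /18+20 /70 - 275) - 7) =-6069 /35489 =-0.17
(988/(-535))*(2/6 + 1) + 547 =873983/1605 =544.54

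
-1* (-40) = 40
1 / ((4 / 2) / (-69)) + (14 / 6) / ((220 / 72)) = -3711 / 110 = -33.74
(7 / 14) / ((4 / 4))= 1 / 2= 0.50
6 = 6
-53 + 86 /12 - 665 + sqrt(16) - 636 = -8057 /6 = -1342.83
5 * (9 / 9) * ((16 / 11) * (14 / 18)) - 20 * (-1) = 2540 / 99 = 25.66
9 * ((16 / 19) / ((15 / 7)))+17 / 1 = 1951 / 95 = 20.54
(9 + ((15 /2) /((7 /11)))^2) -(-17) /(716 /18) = 5204025 /35084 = 148.33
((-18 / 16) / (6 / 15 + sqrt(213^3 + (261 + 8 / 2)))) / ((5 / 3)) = 9 / 322128728 - 45 * sqrt(9663862) / 644257456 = -0.00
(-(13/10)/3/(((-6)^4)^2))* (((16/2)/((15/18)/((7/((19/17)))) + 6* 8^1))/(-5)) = 1547/180385509600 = 0.00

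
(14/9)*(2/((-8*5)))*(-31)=217/90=2.41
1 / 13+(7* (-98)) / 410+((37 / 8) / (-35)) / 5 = -1210841 / 746200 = -1.62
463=463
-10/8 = -5/4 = -1.25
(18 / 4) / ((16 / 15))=135 / 32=4.22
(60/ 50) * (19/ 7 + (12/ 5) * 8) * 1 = 4602/ 175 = 26.30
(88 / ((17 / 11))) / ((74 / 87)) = 42108 / 629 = 66.94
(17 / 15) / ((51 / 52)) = 52 / 45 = 1.16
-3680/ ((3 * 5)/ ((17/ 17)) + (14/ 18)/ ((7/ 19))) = -16560/ 77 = -215.06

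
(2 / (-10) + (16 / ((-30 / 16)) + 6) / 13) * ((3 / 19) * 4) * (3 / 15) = -308 / 6175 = -0.05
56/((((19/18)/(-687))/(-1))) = 36447.16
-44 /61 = -0.72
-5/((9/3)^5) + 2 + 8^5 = 7963105/243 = 32769.98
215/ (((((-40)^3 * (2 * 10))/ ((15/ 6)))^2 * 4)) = 43/ 209715200000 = 0.00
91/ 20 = 4.55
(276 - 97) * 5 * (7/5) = 1253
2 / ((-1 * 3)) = -2 / 3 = -0.67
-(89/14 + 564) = -570.36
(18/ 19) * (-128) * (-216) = 497664/ 19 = 26192.84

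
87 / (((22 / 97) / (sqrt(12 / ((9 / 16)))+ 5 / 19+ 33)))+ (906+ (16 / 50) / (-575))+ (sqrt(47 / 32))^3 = 47* sqrt(94) / 256+ 11252* sqrt(3) / 11+ 41056119578 / 3004375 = 15438.95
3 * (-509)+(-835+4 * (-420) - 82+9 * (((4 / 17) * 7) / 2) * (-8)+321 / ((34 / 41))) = -3796.21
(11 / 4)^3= 1331 / 64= 20.80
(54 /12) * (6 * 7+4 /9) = 191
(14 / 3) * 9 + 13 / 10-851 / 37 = 203 / 10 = 20.30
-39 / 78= -0.50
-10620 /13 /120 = -177 /26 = -6.81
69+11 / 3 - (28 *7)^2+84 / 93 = -3565846 / 93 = -38342.43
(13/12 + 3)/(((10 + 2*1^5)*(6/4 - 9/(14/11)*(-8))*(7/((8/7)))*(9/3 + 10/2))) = 7/58536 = 0.00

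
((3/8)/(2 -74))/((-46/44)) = 11/2208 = 0.00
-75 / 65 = -15 / 13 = -1.15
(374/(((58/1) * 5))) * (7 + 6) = 16.77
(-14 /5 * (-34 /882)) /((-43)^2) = 34 /582435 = 0.00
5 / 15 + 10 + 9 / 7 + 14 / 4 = 635 / 42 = 15.12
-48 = -48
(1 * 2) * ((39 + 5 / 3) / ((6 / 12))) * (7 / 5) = 3416 / 15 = 227.73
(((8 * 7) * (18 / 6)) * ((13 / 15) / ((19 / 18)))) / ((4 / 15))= 517.26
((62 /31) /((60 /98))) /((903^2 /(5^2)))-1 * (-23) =1148234 /49923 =23.00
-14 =-14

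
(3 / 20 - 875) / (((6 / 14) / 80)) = -489916 / 3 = -163305.33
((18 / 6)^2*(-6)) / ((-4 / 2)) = 27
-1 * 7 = -7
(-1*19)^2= 361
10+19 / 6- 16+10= 43 / 6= 7.17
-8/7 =-1.14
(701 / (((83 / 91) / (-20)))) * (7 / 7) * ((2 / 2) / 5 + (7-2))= -6634264 / 83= -79930.89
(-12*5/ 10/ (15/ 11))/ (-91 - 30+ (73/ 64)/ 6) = 8448/ 231955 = 0.04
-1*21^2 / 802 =-441 / 802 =-0.55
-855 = -855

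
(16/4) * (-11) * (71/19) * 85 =-13975.79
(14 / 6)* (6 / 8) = 7 / 4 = 1.75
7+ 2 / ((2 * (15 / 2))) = 107 / 15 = 7.13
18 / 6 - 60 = -57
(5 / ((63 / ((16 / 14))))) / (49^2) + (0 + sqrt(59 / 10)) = 2.43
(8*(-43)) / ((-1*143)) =344 / 143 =2.41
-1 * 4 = -4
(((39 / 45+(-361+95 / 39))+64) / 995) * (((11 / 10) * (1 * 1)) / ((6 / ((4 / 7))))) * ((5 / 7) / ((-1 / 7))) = 629981 / 4074525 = 0.15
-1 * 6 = -6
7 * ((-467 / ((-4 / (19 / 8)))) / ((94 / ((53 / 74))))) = 3291883 / 222592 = 14.79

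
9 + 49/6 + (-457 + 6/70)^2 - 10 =1534517059/7350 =208777.83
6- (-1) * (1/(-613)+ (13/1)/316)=1169901/193708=6.04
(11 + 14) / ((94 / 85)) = 2125 / 94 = 22.61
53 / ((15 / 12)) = 212 / 5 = 42.40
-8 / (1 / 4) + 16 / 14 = -216 / 7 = -30.86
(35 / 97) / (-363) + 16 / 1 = 563341 / 35211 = 16.00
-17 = -17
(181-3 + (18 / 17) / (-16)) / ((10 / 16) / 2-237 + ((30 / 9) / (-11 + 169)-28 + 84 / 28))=-11470326 / 16868063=-0.68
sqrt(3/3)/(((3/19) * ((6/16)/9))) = 152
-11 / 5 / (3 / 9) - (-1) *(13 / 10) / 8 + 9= 41 / 16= 2.56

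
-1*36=-36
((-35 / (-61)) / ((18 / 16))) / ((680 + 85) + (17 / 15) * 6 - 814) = -1400 / 115839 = -0.01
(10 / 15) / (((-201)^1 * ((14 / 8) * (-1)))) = 8 / 4221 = 0.00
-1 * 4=-4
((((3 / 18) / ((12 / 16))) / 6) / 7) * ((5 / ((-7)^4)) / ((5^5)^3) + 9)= 131890869140626 / 2769708251953125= 0.05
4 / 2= 2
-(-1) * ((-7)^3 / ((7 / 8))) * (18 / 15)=-2352 / 5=-470.40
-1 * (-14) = 14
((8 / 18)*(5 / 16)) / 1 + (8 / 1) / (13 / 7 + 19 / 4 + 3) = 9409 / 9684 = 0.97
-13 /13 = -1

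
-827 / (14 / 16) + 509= -3053 / 7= -436.14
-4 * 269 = -1076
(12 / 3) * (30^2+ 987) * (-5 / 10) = -3774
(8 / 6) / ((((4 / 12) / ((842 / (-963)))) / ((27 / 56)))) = -1263 / 749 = -1.69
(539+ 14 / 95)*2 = 102438 / 95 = 1078.29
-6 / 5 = -1.20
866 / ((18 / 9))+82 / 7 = 3113 / 7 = 444.71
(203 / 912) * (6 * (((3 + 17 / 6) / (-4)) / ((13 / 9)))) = -21315 / 15808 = -1.35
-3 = -3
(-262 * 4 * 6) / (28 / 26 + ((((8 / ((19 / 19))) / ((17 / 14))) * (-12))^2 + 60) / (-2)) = 2953002 / 1481231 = 1.99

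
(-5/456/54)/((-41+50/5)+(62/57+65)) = -0.00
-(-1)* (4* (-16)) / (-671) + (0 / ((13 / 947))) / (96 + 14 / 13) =64 / 671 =0.10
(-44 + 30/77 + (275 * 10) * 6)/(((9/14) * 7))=2534284/693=3656.98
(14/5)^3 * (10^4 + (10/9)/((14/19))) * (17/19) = 839790616/4275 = 196442.25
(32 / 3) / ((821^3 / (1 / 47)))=32 / 78027660201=0.00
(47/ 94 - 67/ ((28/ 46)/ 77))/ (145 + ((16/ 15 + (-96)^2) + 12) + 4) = -127125/ 140671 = -0.90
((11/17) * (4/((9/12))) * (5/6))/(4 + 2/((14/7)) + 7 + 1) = 440/1989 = 0.22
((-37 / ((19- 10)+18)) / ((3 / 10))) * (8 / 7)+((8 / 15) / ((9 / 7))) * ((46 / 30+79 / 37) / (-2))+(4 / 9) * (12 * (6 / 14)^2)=-18362992 / 3671325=-5.00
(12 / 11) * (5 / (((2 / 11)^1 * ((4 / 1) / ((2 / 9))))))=1.67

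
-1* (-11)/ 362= 11/ 362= 0.03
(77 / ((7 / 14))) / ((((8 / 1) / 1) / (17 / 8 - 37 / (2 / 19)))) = -215215 / 32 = -6725.47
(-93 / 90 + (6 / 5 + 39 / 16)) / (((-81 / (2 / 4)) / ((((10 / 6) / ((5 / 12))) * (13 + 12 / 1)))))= -3125 / 1944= -1.61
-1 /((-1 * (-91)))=-1 /91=-0.01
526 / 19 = 27.68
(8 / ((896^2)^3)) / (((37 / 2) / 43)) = 43 / 1196547102340022272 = 0.00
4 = 4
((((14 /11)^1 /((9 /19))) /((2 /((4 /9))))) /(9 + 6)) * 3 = 532 /4455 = 0.12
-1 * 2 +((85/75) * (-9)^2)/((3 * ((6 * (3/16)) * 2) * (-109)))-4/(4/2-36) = -18596/9265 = -2.01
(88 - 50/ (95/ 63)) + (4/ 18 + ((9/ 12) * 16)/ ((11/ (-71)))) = -42116/ 1881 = -22.39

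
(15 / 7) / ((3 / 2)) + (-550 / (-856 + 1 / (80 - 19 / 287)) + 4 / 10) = 1698395626 / 687302315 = 2.47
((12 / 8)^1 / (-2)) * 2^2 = -3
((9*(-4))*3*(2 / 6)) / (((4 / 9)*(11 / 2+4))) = -162 / 19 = -8.53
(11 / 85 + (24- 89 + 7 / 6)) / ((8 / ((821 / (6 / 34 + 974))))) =-26673469 / 3974640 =-6.71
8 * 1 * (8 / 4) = 16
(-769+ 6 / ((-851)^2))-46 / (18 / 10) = -5178761297 / 6517809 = -794.56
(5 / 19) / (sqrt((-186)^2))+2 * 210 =1484285 / 3534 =420.00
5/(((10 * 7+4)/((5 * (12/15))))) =10/37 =0.27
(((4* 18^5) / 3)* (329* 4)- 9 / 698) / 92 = 2314262264823 / 64216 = 36038717.22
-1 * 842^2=-708964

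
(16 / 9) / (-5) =-16 / 45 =-0.36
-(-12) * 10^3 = 12000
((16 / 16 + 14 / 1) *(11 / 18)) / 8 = 55 / 48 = 1.15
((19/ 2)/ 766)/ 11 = 19/ 16852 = 0.00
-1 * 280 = -280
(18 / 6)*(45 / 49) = 135 / 49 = 2.76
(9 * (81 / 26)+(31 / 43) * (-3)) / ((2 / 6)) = 86787 / 1118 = 77.63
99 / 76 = 1.30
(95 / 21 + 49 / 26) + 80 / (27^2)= 864817 / 132678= 6.52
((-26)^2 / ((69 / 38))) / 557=25688 / 38433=0.67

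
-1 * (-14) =14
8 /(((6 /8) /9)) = 96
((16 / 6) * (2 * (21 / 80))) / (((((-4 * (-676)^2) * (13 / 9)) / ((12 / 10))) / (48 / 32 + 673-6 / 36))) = -127449 / 297034400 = -0.00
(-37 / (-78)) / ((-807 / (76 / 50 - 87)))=0.05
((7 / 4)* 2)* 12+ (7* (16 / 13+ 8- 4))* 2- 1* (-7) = 1589 / 13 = 122.23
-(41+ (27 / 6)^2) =-61.25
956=956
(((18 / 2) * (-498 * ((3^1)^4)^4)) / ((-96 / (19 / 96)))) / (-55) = -203654037051 / 28160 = -7232032.57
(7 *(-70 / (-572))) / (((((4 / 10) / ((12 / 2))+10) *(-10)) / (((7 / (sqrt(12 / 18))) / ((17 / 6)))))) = -15435 *sqrt(6) / 1468324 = -0.03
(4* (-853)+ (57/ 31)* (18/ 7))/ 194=-369689/ 21049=-17.56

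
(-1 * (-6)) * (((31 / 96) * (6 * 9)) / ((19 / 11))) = 9207 / 152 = 60.57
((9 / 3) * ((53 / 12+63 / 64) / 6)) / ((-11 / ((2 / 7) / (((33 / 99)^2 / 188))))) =-146217 / 1232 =-118.68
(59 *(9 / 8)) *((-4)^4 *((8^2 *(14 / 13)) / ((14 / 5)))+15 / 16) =696095865 / 1664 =418326.84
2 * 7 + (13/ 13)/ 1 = 15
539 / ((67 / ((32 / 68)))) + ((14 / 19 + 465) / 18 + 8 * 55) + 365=325131805 / 389538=834.66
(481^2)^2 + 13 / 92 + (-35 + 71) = 4924567936857 / 92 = 53527912357.14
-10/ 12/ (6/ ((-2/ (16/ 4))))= 5/ 72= 0.07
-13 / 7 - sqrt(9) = -34 / 7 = -4.86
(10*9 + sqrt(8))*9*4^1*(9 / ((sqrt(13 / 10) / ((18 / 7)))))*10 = 116640*sqrt(130)*(sqrt(2) + 45) / 91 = 678310.89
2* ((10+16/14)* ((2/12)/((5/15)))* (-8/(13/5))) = -240/7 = -34.29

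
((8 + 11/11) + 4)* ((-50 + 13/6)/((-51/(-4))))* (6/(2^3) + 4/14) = -50.51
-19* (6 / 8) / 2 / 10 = -57 / 80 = -0.71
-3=-3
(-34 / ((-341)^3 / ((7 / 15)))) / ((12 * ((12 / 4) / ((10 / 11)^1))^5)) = 1190000 / 13966106382005877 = 0.00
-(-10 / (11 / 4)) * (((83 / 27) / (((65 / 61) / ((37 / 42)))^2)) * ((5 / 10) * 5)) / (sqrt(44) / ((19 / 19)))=422806067 * sqrt(11) / 486972486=2.88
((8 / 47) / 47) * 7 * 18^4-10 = 5856566 / 2209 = 2651.23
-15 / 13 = -1.15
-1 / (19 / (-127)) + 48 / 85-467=-742498 / 1615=-459.75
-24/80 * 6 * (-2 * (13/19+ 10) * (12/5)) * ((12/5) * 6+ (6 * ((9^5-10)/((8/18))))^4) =176946034544142137086968505917/4750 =37251796746135186755151260.00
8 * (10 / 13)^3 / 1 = 8000 / 2197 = 3.64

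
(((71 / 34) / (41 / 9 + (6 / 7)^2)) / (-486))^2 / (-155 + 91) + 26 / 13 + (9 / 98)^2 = 5662451886132521615 / 2819336834128905216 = 2.01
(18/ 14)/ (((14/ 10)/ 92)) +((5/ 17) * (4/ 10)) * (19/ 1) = 72242/ 833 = 86.73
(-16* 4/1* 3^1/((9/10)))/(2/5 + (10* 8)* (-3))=1600/1797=0.89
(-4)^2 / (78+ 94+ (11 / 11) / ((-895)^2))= 12816400 / 137776301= 0.09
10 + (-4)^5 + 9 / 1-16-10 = -1031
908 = 908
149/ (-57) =-149/ 57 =-2.61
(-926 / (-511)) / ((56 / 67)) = 31021 / 14308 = 2.17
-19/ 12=-1.58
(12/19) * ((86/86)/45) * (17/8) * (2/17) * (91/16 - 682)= -3607/1520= -2.37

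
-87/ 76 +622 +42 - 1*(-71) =55773/ 76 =733.86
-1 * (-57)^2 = -3249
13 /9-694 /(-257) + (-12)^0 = 11900 /2313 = 5.14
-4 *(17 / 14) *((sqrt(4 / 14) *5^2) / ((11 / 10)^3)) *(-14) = 1700000 *sqrt(14) / 9317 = 682.71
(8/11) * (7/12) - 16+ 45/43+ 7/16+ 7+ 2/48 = -7.05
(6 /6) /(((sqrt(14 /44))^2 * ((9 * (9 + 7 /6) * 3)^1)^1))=44 /3843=0.01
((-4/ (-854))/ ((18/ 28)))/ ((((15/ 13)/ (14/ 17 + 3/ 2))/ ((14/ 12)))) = 0.02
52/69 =0.75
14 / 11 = 1.27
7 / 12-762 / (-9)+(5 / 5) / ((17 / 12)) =5845 / 68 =85.96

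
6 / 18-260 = -259.67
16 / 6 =8 / 3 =2.67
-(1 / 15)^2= -1 / 225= -0.00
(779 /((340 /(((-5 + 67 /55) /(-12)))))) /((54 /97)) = 982319 /757350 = 1.30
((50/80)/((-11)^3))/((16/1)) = -0.00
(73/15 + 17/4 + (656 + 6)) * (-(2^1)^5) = -322136/15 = -21475.73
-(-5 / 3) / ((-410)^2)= 1 / 100860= 0.00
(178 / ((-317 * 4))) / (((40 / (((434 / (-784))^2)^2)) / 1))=-82193369 / 249402818560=-0.00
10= 10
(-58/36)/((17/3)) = -0.28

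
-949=-949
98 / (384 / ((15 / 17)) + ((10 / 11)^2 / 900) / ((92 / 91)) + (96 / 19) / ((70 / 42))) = 932750280 / 4171035461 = 0.22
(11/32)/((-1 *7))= -11/224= -0.05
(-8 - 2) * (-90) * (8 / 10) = 720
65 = 65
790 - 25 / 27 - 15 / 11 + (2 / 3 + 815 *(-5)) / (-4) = 2145877 / 1188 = 1806.29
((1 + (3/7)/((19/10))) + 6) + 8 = 2025/133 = 15.23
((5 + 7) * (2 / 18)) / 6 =2 / 9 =0.22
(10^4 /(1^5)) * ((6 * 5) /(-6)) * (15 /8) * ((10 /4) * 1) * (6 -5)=-234375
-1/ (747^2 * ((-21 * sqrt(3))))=sqrt(3)/ 35154567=0.00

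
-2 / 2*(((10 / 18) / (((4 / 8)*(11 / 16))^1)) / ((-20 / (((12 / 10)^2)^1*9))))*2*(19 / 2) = 5472 / 275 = 19.90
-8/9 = -0.89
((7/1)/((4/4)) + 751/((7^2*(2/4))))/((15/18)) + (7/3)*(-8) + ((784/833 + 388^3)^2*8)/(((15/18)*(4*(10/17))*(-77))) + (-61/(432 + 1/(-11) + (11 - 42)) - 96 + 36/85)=-29817415498107134773/164934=-180783922648496.58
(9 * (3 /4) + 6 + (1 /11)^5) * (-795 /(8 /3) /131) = -19589447925 /675125792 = -29.02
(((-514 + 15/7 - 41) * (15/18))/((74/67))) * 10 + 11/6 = -6479401/1554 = -4169.50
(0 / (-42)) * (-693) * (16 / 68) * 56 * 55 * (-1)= 0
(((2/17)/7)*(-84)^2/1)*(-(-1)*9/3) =6048/17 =355.76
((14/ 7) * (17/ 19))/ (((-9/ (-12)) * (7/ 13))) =4.43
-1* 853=-853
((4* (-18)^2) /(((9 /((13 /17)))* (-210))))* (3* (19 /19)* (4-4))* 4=0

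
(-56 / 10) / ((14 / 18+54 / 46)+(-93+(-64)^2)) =-5796 / 4145125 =-0.00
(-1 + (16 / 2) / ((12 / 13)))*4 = 92 / 3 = 30.67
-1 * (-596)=596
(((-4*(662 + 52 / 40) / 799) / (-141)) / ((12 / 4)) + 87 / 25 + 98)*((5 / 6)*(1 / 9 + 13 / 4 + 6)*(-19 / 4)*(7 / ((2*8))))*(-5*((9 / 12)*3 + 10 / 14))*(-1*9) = -16878701726873 / 76908544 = -219464.59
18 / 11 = 1.64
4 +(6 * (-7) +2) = -36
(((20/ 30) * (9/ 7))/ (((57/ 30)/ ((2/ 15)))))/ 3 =0.02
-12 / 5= -2.40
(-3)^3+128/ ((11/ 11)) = 101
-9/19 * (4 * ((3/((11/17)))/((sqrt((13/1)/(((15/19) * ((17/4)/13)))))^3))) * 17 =-1989765 * sqrt(4845)/331522906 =-0.42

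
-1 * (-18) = 18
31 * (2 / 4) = 31 / 2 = 15.50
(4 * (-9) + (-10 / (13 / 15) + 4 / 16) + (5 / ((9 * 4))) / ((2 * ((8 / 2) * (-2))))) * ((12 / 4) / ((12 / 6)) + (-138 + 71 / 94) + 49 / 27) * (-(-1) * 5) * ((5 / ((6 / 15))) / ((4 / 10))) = 37620088173125 / 38009088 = 989765.61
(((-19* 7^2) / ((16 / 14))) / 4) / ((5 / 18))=-58653 / 80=-733.16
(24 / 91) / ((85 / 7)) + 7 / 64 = 9271 / 70720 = 0.13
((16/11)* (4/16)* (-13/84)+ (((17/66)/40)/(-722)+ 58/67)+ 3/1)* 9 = 10216218321/297983840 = 34.28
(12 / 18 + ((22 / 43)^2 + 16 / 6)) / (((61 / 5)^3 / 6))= 4985500 / 419687869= 0.01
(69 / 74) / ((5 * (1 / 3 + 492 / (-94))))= -9729 / 255670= -0.04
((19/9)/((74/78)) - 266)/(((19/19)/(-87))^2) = -73870917/37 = -1996511.27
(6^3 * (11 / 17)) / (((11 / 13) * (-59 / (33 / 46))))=-46332 / 23069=-2.01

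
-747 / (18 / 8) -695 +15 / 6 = -2049 / 2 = -1024.50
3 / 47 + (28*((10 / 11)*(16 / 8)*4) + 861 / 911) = 204.65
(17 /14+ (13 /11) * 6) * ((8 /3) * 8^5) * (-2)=-335282176 /231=-1451437.99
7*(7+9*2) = 175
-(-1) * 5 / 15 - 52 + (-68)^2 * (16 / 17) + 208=4508.33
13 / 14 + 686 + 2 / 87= 836707 / 1218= 686.95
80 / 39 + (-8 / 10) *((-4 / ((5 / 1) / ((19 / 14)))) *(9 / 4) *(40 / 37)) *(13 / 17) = 3148352 / 858585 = 3.67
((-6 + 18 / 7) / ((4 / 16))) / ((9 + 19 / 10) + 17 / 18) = -4320 / 3731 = -1.16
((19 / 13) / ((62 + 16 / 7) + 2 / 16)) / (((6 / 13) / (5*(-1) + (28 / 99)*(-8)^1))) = -382508 / 1071279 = -0.36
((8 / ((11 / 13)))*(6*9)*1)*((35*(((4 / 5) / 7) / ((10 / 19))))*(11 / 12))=3556.80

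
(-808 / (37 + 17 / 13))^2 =27583504 / 62001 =444.89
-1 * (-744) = 744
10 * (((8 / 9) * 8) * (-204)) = -43520 / 3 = -14506.67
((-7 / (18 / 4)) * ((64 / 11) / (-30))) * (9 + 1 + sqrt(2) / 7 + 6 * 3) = 64 * sqrt(2) / 1485 + 12544 / 1485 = 8.51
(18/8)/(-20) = -9/80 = -0.11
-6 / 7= -0.86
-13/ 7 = -1.86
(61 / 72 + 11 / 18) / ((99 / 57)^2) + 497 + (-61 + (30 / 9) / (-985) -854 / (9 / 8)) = -1661160233 / 5148792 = -322.63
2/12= 1/6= 0.17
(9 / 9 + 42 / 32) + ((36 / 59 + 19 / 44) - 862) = -8916175 / 10384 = -858.65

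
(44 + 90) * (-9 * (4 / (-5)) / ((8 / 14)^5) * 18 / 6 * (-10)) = -30403863 / 64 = -475060.36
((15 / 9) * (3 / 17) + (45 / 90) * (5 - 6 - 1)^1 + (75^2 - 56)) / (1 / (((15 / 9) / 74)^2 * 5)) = 11832625 / 837828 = 14.12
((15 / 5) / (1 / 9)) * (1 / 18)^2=1 / 12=0.08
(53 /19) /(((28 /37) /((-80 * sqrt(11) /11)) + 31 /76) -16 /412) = 27669651170 * sqrt(11) /141794273807 + 1079528440950 /141794273807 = 8.26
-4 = -4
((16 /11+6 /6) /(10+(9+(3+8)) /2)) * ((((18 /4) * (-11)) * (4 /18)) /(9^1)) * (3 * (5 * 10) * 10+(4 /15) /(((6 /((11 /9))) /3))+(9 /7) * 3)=-1421299 /6300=-225.60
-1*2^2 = -4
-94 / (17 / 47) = -4418 / 17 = -259.88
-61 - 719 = -780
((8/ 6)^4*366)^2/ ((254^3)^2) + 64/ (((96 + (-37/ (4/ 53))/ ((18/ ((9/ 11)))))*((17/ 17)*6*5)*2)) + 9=894342671575731542291/ 99211897593206594235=9.01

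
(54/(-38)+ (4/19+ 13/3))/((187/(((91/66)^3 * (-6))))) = -0.26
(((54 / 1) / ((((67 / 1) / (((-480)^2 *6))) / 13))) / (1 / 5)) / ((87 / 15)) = 24261120000 / 1943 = 12486423.06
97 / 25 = 3.88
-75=-75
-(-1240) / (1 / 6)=7440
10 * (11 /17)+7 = 229 /17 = 13.47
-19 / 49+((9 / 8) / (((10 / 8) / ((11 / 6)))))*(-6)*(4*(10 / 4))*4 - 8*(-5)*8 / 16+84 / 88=-404717 / 1078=-375.43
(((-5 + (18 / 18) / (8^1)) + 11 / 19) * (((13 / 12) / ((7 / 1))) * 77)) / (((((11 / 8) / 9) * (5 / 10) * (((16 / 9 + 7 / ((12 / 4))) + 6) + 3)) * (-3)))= 76401 / 4484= 17.04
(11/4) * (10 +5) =165/4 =41.25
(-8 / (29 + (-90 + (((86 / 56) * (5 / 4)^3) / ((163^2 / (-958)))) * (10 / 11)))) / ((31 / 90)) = 94271063040 / 247991539387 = 0.38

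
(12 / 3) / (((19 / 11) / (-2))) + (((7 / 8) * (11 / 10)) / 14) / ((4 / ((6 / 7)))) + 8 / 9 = -1427957 / 383040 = -3.73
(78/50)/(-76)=-0.02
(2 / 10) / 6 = 1 / 30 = 0.03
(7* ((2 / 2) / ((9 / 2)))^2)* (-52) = -1456 / 81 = -17.98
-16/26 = -8/13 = -0.62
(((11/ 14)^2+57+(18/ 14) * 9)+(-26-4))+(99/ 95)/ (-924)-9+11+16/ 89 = 41.37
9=9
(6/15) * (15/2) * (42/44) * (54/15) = 567/55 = 10.31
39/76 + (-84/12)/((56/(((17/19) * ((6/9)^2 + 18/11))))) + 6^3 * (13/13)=813647/3762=216.28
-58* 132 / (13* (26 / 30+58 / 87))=-114840 / 299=-384.08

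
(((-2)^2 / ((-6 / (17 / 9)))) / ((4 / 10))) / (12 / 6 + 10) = -85 / 324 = -0.26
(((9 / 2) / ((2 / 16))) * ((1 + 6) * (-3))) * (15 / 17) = -11340 / 17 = -667.06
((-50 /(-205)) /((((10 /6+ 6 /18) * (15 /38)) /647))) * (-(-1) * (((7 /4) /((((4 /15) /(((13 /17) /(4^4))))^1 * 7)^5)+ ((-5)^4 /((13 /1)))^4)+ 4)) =28798828239158103833145042866277466172399 /26967771919778118836506809335808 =1067897945.92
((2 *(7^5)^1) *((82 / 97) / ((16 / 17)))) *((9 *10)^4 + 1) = 768586978904479 / 388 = 1980894275527.01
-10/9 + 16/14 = 2/63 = 0.03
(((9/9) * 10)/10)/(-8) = -1/8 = -0.12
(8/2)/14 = 0.29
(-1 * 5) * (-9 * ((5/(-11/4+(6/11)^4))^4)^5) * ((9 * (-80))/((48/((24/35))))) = -138796388.31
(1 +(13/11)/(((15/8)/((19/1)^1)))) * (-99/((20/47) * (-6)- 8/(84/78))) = 2113167/16420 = 128.69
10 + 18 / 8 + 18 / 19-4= 699 / 76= 9.20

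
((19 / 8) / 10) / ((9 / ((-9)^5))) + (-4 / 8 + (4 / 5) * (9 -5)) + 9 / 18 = -124403 / 80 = -1555.04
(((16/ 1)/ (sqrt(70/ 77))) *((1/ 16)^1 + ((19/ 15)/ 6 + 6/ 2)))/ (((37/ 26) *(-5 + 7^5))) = 30641 *sqrt(110)/ 139876650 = 0.00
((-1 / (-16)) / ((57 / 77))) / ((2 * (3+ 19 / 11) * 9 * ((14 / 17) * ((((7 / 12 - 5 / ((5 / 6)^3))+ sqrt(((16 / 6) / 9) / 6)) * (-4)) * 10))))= 935 / 243190272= 0.00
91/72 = 1.26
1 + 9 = 10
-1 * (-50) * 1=50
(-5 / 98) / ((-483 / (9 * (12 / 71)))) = 90 / 560119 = 0.00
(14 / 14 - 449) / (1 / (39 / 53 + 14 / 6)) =-218624 / 159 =-1374.99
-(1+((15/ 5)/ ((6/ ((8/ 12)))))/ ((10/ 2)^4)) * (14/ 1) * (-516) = 7227.85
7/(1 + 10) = 0.64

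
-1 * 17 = -17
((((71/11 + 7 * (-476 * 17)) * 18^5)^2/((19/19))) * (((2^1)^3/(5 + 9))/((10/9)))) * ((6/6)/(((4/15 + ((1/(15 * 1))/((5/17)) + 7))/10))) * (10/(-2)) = -9354553037328773111747328000/238007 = -39303688703814480715892.09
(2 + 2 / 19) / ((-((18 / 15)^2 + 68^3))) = -250 / 37338971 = -0.00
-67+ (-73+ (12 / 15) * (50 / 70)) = -976 / 7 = -139.43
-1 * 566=-566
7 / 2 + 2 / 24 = 43 / 12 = 3.58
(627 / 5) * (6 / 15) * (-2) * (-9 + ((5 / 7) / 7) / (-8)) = 2215191 / 2450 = 904.16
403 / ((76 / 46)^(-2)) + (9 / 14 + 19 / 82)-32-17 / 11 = 1782597206 / 1670053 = 1067.39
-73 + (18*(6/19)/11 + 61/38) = -29627/418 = -70.88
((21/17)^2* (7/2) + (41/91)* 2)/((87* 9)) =328313/41184234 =0.01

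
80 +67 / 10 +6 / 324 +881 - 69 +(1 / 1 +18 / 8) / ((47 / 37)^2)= 1074447967 / 1192860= 900.73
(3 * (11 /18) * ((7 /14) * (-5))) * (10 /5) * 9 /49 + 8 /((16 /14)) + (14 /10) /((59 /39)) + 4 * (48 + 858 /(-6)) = -10805351 /28910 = -373.76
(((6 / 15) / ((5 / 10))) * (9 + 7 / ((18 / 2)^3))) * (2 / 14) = 26272 / 25515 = 1.03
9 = 9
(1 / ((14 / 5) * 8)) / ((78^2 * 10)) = 1 / 1362816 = 0.00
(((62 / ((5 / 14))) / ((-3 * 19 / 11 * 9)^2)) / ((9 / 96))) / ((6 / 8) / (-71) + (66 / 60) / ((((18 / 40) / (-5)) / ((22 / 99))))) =-954494464 / 3056805405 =-0.31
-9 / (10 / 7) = -63 / 10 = -6.30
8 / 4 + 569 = 571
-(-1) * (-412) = -412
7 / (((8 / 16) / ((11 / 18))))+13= 21.56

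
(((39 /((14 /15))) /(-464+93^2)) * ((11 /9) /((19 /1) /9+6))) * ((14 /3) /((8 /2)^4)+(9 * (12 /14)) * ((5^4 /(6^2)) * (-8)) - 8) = -1244724195 /1499020544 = -0.83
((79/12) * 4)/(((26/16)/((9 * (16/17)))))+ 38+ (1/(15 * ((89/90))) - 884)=-708.67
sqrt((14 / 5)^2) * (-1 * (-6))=16.80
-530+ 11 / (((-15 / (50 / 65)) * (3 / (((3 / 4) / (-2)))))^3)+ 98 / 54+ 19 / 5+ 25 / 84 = -23212634789 / 44291520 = -524.09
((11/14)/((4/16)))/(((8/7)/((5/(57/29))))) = 1595/228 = 7.00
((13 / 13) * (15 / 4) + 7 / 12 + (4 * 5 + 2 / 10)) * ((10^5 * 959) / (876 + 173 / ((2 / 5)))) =14116480000 / 7851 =1798048.66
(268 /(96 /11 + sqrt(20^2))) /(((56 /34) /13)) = 162877 /2212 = 73.63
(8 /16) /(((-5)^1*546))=-1 /5460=-0.00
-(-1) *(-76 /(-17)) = 76 /17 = 4.47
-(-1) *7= 7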